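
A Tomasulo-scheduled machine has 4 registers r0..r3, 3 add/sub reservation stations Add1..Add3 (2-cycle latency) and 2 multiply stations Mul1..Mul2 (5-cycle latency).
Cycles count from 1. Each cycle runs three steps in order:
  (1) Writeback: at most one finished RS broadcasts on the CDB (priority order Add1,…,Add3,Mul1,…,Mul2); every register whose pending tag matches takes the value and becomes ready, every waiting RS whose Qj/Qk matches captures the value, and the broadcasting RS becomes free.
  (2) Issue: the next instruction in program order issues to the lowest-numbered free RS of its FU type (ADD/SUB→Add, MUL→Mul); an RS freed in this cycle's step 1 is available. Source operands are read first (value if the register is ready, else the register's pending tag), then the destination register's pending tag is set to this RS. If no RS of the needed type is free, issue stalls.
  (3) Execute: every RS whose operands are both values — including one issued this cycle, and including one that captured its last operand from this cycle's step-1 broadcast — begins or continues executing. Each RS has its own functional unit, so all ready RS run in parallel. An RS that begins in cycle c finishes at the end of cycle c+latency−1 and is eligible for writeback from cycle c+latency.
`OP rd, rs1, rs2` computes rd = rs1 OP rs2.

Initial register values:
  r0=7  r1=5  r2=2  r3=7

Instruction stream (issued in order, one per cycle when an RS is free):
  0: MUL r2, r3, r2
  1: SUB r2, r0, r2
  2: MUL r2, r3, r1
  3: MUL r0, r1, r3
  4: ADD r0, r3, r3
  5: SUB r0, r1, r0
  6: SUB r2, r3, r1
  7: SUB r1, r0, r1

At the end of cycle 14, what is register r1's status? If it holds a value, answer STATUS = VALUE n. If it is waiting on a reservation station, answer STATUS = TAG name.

cycle 1: issue MUL r2<-Mul1 // r0:7,r1:5,r2:Mul1,r3:7
cycle 2: issue SUB r2<-Add1 // r0:7,r1:5,r2:Add1,r3:7
cycle 3: issue MUL r2<-Mul2 // r0:7,r1:5,r2:Mul2,r3:7
cycle 4: stall // r0:7,r1:5,r2:Mul2,r3:7
cycle 5: stall // r0:7,r1:5,r2:Mul2,r3:7
cycle 6: CDB Mul1=14; issue MUL r0<-Mul1 // r0:Mul1,r1:5,r2:Mul2,r3:7
cycle 7: issue ADD r0<-Add2 // r0:Add2,r1:5,r2:Mul2,r3:7
cycle 8: CDB Add1=-7; issue SUB r0<-Add1 // r0:Add1,r1:5,r2:Mul2,r3:7
cycle 9: CDB Add2=14; issue SUB r2<-Add2 // r0:Add1,r1:5,r2:Add2,r3:7
cycle 10: CDB Mul2=35; issue SUB r1<-Add3 // r0:Add1,r1:Add3,r2:Add2,r3:7
cycle 11: CDB Add1=-9 // r0:-9,r1:Add3,r2:Add2,r3:7
cycle 12: CDB Add2=2 // r0:-9,r1:Add3,r2:2,r3:7
cycle 13: CDB Add3=-14 // r0:-9,r1:-14,r2:2,r3:7
cycle 14: CDB Mul1=35 // r0:-9,r1:-14,r2:2,r3:7

STATUS = VALUE -14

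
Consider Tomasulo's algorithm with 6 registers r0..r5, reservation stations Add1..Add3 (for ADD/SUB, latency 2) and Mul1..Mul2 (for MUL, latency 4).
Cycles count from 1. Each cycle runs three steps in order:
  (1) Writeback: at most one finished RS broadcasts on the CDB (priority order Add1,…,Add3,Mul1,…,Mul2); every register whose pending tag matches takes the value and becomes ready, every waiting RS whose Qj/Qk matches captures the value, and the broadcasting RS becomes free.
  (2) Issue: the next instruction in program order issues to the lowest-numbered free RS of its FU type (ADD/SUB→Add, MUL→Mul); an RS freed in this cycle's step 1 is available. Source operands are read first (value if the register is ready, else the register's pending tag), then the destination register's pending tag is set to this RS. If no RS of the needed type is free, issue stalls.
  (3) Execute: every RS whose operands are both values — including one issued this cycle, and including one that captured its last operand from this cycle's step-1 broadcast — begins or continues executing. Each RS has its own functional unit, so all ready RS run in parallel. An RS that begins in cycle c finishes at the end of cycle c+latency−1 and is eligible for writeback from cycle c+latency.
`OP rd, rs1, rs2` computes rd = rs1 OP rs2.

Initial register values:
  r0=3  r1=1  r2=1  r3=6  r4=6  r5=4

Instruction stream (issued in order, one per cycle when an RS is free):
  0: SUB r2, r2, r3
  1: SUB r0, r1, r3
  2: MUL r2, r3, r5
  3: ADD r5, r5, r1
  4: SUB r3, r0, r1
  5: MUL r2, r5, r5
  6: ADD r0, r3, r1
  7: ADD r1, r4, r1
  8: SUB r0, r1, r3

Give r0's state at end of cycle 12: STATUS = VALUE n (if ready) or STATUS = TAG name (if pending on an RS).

  c1: issue SUB r2<-Add1  regs: r0:3,r1:1,r2:Add1,r3:6,r4:6,r5:4
  c2: issue SUB r0<-Add2  regs: r0:Add2,r1:1,r2:Add1,r3:6,r4:6,r5:4
  c3: CDB Add1=-5; issue MUL r2<-Mul1  regs: r0:Add2,r1:1,r2:Mul1,r3:6,r4:6,r5:4
  c4: CDB Add2=-5; issue ADD r5<-Add1  regs: r0:-5,r1:1,r2:Mul1,r3:6,r4:6,r5:Add1
  c5: issue SUB r3<-Add2  regs: r0:-5,r1:1,r2:Mul1,r3:Add2,r4:6,r5:Add1
  c6: CDB Add1=5; issue MUL r2<-Mul2  regs: r0:-5,r1:1,r2:Mul2,r3:Add2,r4:6,r5:5
  c7: CDB Add2=-6; issue ADD r0<-Add1  regs: r0:Add1,r1:1,r2:Mul2,r3:-6,r4:6,r5:5
  c8: CDB Mul1=24; issue ADD r1<-Add2  regs: r0:Add1,r1:Add2,r2:Mul2,r3:-6,r4:6,r5:5
  c9: CDB Add1=-5; issue SUB r0<-Add1  regs: r0:Add1,r1:Add2,r2:Mul2,r3:-6,r4:6,r5:5
  c10: CDB Add2=7  regs: r0:Add1,r1:7,r2:Mul2,r3:-6,r4:6,r5:5
  c11: CDB Mul2=25  regs: r0:Add1,r1:7,r2:25,r3:-6,r4:6,r5:5
  c12: CDB Add1=13  regs: r0:13,r1:7,r2:25,r3:-6,r4:6,r5:5

STATUS = VALUE 13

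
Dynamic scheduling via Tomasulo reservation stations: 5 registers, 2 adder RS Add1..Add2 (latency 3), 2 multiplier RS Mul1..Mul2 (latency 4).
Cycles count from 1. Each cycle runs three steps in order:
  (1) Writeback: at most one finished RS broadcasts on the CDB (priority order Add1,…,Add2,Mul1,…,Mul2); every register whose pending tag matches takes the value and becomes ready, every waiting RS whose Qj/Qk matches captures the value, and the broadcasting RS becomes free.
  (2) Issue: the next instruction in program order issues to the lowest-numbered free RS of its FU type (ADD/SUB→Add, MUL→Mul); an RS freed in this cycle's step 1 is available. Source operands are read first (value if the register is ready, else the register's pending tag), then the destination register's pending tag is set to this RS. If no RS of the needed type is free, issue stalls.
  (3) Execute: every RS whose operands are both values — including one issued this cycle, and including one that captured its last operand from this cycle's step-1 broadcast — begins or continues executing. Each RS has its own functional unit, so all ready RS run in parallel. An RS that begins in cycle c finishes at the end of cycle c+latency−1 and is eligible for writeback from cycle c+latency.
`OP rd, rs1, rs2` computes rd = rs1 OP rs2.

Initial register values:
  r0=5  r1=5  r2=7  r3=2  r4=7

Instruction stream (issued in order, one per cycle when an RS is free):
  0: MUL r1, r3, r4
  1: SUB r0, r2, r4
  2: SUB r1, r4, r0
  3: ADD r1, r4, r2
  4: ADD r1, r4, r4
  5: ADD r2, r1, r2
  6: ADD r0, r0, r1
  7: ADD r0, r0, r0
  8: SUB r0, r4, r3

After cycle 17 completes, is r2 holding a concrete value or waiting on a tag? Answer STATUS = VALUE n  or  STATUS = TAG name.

STATUS = VALUE 21

c1: issue MUL r1<-Mul1 | r0:5,r1:Mul1,r2:7,r3:2,r4:7
c2: issue SUB r0<-Add1 | r0:Add1,r1:Mul1,r2:7,r3:2,r4:7
c3: issue SUB r1<-Add2 | r0:Add1,r1:Add2,r2:7,r3:2,r4:7
c4: stall | r0:Add1,r1:Add2,r2:7,r3:2,r4:7
c5: CDB Add1=0; issue ADD r1<-Add1 | r0:0,r1:Add1,r2:7,r3:2,r4:7
c6: CDB Mul1=14; stall | r0:0,r1:Add1,r2:7,r3:2,r4:7
c7: stall | r0:0,r1:Add1,r2:7,r3:2,r4:7
c8: CDB Add1=14; issue ADD r1<-Add1 | r0:0,r1:Add1,r2:7,r3:2,r4:7
c9: CDB Add2=7; issue ADD r2<-Add2 | r0:0,r1:Add1,r2:Add2,r3:2,r4:7
c10: stall | r0:0,r1:Add1,r2:Add2,r3:2,r4:7
c11: CDB Add1=14; issue ADD r0<-Add1 | r0:Add1,r1:14,r2:Add2,r3:2,r4:7
c12: stall | r0:Add1,r1:14,r2:Add2,r3:2,r4:7
c13: stall | r0:Add1,r1:14,r2:Add2,r3:2,r4:7
c14: CDB Add1=14; issue ADD r0<-Add1 | r0:Add1,r1:14,r2:Add2,r3:2,r4:7
c15: CDB Add2=21; issue SUB r0<-Add2 | r0:Add2,r1:14,r2:21,r3:2,r4:7
c16: - | r0:Add2,r1:14,r2:21,r3:2,r4:7
c17: CDB Add1=28 | r0:Add2,r1:14,r2:21,r3:2,r4:7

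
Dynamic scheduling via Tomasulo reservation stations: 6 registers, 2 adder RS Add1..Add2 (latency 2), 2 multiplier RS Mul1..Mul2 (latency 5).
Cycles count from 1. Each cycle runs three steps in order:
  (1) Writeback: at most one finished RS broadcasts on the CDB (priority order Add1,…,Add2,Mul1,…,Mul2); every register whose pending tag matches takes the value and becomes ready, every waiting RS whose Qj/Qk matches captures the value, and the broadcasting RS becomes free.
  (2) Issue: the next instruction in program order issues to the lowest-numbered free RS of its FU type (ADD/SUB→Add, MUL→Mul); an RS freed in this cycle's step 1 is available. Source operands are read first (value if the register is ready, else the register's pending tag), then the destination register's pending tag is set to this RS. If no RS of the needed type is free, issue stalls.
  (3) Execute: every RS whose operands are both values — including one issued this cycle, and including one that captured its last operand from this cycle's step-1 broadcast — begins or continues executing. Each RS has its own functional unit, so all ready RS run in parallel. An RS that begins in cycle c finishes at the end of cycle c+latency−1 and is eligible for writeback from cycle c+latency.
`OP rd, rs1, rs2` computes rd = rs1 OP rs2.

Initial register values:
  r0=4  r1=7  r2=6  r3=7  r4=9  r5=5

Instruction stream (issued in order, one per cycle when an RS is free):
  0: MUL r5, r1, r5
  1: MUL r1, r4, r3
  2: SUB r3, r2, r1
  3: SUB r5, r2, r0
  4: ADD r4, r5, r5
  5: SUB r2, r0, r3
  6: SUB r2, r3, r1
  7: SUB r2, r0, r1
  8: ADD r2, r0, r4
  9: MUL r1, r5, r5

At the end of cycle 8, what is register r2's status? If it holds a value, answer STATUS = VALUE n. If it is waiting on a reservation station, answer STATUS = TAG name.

STATUS = TAG Add2

  c1: issue MUL r5<-Mul1  regs: r0:4,r1:7,r2:6,r3:7,r4:9,r5:Mul1
  c2: issue MUL r1<-Mul2  regs: r0:4,r1:Mul2,r2:6,r3:7,r4:9,r5:Mul1
  c3: issue SUB r3<-Add1  regs: r0:4,r1:Mul2,r2:6,r3:Add1,r4:9,r5:Mul1
  c4: issue SUB r5<-Add2  regs: r0:4,r1:Mul2,r2:6,r3:Add1,r4:9,r5:Add2
  c5: stall  regs: r0:4,r1:Mul2,r2:6,r3:Add1,r4:9,r5:Add2
  c6: CDB Add2=2; issue ADD r4<-Add2  regs: r0:4,r1:Mul2,r2:6,r3:Add1,r4:Add2,r5:2
  c7: CDB Mul1=35; stall  regs: r0:4,r1:Mul2,r2:6,r3:Add1,r4:Add2,r5:2
  c8: CDB Add2=4; issue SUB r2<-Add2  regs: r0:4,r1:Mul2,r2:Add2,r3:Add1,r4:4,r5:2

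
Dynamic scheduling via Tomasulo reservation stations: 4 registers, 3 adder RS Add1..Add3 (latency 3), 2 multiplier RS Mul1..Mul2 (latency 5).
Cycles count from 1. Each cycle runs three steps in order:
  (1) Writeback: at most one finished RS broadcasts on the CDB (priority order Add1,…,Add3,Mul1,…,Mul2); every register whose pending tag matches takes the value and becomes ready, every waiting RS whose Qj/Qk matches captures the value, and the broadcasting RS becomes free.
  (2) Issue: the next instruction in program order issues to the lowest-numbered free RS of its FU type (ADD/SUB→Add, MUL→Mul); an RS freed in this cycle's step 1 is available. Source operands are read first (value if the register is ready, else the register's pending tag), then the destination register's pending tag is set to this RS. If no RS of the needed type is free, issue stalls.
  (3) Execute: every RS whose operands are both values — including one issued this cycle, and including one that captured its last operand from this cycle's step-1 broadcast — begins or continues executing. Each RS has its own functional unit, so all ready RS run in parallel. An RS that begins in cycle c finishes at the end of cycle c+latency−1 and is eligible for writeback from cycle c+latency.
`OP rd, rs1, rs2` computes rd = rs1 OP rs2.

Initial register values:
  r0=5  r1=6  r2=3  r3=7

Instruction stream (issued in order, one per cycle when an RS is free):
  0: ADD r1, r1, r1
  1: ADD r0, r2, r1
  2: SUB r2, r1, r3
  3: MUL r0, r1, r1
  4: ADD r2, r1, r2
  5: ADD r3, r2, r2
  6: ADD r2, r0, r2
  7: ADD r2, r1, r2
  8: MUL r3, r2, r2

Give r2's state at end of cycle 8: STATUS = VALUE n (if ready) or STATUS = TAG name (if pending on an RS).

STATUS = TAG Add3

cycle 1: issue ADD r1<-Add1 // r0:5,r1:Add1,r2:3,r3:7
cycle 2: issue ADD r0<-Add2 // r0:Add2,r1:Add1,r2:3,r3:7
cycle 3: issue SUB r2<-Add3 // r0:Add2,r1:Add1,r2:Add3,r3:7
cycle 4: CDB Add1=12; issue MUL r0<-Mul1 // r0:Mul1,r1:12,r2:Add3,r3:7
cycle 5: issue ADD r2<-Add1 // r0:Mul1,r1:12,r2:Add1,r3:7
cycle 6: stall // r0:Mul1,r1:12,r2:Add1,r3:7
cycle 7: CDB Add2=15; issue ADD r3<-Add2 // r0:Mul1,r1:12,r2:Add1,r3:Add2
cycle 8: CDB Add3=5; issue ADD r2<-Add3 // r0:Mul1,r1:12,r2:Add3,r3:Add2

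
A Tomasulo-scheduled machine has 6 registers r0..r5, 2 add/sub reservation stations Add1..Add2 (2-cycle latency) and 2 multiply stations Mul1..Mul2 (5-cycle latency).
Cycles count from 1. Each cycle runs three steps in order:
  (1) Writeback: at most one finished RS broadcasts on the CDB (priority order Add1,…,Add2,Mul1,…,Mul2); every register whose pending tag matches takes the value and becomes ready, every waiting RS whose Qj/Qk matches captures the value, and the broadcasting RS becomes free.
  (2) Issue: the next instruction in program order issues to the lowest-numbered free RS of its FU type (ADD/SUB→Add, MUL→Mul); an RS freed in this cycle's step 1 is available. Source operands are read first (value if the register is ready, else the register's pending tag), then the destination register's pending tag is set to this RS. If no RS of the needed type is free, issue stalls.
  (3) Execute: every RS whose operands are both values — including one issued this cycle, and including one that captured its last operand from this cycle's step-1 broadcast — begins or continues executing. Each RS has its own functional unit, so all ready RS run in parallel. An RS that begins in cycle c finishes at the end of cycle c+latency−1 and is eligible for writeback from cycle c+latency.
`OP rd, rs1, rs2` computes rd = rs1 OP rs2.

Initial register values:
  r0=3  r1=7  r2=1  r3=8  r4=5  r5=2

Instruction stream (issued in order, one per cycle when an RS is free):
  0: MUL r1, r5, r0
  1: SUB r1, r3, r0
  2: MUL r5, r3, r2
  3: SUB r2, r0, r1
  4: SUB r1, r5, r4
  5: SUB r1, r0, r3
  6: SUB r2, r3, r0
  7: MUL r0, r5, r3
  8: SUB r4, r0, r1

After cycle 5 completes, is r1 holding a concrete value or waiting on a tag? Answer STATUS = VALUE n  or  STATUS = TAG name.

cycle 1: issue MUL r1<-Mul1 // r0:3,r1:Mul1,r2:1,r3:8,r4:5,r5:2
cycle 2: issue SUB r1<-Add1 // r0:3,r1:Add1,r2:1,r3:8,r4:5,r5:2
cycle 3: issue MUL r5<-Mul2 // r0:3,r1:Add1,r2:1,r3:8,r4:5,r5:Mul2
cycle 4: CDB Add1=5; issue SUB r2<-Add1 // r0:3,r1:5,r2:Add1,r3:8,r4:5,r5:Mul2
cycle 5: issue SUB r1<-Add2 // r0:3,r1:Add2,r2:Add1,r3:8,r4:5,r5:Mul2

STATUS = TAG Add2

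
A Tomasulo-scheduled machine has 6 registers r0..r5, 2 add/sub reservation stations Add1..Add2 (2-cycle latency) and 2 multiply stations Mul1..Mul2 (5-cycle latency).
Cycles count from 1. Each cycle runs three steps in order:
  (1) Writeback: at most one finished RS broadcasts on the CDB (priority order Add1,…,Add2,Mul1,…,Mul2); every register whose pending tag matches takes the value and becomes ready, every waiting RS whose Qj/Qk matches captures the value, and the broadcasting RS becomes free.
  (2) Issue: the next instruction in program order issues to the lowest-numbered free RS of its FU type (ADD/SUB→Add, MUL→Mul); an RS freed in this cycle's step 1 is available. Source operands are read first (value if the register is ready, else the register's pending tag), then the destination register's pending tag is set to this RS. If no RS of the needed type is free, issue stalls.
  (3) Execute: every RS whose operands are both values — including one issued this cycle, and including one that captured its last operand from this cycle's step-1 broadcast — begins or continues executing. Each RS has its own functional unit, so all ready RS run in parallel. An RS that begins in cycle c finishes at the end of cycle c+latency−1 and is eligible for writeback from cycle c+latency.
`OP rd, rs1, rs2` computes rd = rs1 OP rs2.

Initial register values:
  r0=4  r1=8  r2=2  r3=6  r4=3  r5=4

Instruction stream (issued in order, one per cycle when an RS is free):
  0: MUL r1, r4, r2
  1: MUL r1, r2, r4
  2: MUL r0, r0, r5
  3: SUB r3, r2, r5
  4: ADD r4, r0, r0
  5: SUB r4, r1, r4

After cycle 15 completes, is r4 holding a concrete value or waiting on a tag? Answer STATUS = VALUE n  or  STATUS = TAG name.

STATUS = VALUE -26

c1: issue MUL r1<-Mul1 | r0:4,r1:Mul1,r2:2,r3:6,r4:3,r5:4
c2: issue MUL r1<-Mul2 | r0:4,r1:Mul2,r2:2,r3:6,r4:3,r5:4
c3: stall | r0:4,r1:Mul2,r2:2,r3:6,r4:3,r5:4
c4: stall | r0:4,r1:Mul2,r2:2,r3:6,r4:3,r5:4
c5: stall | r0:4,r1:Mul2,r2:2,r3:6,r4:3,r5:4
c6: CDB Mul1=6; issue MUL r0<-Mul1 | r0:Mul1,r1:Mul2,r2:2,r3:6,r4:3,r5:4
c7: CDB Mul2=6; issue SUB r3<-Add1 | r0:Mul1,r1:6,r2:2,r3:Add1,r4:3,r5:4
c8: issue ADD r4<-Add2 | r0:Mul1,r1:6,r2:2,r3:Add1,r4:Add2,r5:4
c9: CDB Add1=-2; issue SUB r4<-Add1 | r0:Mul1,r1:6,r2:2,r3:-2,r4:Add1,r5:4
c10: - | r0:Mul1,r1:6,r2:2,r3:-2,r4:Add1,r5:4
c11: CDB Mul1=16 | r0:16,r1:6,r2:2,r3:-2,r4:Add1,r5:4
c12: - | r0:16,r1:6,r2:2,r3:-2,r4:Add1,r5:4
c13: CDB Add2=32 | r0:16,r1:6,r2:2,r3:-2,r4:Add1,r5:4
c14: - | r0:16,r1:6,r2:2,r3:-2,r4:Add1,r5:4
c15: CDB Add1=-26 | r0:16,r1:6,r2:2,r3:-2,r4:-26,r5:4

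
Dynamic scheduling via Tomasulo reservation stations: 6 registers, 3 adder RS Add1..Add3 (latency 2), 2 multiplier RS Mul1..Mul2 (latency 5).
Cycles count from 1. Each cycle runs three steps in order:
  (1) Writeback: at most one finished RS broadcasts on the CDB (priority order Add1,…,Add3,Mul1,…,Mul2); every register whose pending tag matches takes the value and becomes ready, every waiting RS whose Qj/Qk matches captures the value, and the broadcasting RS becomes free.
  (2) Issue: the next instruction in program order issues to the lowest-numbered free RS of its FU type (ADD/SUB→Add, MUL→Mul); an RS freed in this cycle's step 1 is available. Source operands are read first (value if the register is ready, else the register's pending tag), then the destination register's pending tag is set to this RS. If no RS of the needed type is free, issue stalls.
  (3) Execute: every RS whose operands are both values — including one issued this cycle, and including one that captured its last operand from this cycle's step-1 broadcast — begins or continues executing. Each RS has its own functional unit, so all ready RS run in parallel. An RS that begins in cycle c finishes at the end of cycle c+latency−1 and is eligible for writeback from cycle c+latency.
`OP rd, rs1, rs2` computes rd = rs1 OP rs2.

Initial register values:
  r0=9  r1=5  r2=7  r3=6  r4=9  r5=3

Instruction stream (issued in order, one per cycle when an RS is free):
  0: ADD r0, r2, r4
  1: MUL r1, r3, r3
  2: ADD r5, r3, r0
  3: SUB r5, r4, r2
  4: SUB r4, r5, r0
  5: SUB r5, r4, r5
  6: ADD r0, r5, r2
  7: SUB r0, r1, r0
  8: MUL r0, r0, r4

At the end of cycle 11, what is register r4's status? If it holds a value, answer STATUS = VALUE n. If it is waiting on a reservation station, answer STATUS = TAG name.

c1: issue ADD r0<-Add1 | r0:Add1,r1:5,r2:7,r3:6,r4:9,r5:3
c2: issue MUL r1<-Mul1 | r0:Add1,r1:Mul1,r2:7,r3:6,r4:9,r5:3
c3: CDB Add1=16; issue ADD r5<-Add1 | r0:16,r1:Mul1,r2:7,r3:6,r4:9,r5:Add1
c4: issue SUB r5<-Add2 | r0:16,r1:Mul1,r2:7,r3:6,r4:9,r5:Add2
c5: CDB Add1=22; issue SUB r4<-Add1 | r0:16,r1:Mul1,r2:7,r3:6,r4:Add1,r5:Add2
c6: CDB Add2=2; issue SUB r5<-Add2 | r0:16,r1:Mul1,r2:7,r3:6,r4:Add1,r5:Add2
c7: CDB Mul1=36; issue ADD r0<-Add3 | r0:Add3,r1:36,r2:7,r3:6,r4:Add1,r5:Add2
c8: CDB Add1=-14; issue SUB r0<-Add1 | r0:Add1,r1:36,r2:7,r3:6,r4:-14,r5:Add2
c9: issue MUL r0<-Mul1 | r0:Mul1,r1:36,r2:7,r3:6,r4:-14,r5:Add2
c10: CDB Add2=-16 | r0:Mul1,r1:36,r2:7,r3:6,r4:-14,r5:-16
c11: - | r0:Mul1,r1:36,r2:7,r3:6,r4:-14,r5:-16

STATUS = VALUE -14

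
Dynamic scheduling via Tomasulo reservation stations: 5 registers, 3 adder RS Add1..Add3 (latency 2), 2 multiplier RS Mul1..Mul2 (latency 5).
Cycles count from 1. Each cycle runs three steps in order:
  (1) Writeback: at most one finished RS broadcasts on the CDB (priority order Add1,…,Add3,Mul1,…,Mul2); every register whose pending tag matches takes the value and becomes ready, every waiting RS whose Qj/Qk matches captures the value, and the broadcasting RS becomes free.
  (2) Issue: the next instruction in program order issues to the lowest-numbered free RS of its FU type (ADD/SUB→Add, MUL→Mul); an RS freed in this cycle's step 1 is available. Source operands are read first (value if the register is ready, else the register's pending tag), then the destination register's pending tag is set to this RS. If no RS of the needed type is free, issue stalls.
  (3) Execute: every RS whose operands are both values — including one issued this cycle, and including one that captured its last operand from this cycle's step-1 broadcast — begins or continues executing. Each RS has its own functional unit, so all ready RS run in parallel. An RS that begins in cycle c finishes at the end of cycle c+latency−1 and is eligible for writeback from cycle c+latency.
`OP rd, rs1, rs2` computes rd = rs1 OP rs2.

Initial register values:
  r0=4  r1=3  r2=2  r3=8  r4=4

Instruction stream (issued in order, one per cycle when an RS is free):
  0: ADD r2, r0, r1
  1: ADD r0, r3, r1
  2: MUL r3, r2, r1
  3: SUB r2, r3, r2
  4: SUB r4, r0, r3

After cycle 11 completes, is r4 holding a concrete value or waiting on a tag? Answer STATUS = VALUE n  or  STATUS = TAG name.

STATUS = VALUE -10

c1: issue ADD r2<-Add1 | r0:4,r1:3,r2:Add1,r3:8,r4:4
c2: issue ADD r0<-Add2 | r0:Add2,r1:3,r2:Add1,r3:8,r4:4
c3: CDB Add1=7; issue MUL r3<-Mul1 | r0:Add2,r1:3,r2:7,r3:Mul1,r4:4
c4: CDB Add2=11; issue SUB r2<-Add1 | r0:11,r1:3,r2:Add1,r3:Mul1,r4:4
c5: issue SUB r4<-Add2 | r0:11,r1:3,r2:Add1,r3:Mul1,r4:Add2
c6: - | r0:11,r1:3,r2:Add1,r3:Mul1,r4:Add2
c7: - | r0:11,r1:3,r2:Add1,r3:Mul1,r4:Add2
c8: CDB Mul1=21 | r0:11,r1:3,r2:Add1,r3:21,r4:Add2
c9: - | r0:11,r1:3,r2:Add1,r3:21,r4:Add2
c10: CDB Add1=14 | r0:11,r1:3,r2:14,r3:21,r4:Add2
c11: CDB Add2=-10 | r0:11,r1:3,r2:14,r3:21,r4:-10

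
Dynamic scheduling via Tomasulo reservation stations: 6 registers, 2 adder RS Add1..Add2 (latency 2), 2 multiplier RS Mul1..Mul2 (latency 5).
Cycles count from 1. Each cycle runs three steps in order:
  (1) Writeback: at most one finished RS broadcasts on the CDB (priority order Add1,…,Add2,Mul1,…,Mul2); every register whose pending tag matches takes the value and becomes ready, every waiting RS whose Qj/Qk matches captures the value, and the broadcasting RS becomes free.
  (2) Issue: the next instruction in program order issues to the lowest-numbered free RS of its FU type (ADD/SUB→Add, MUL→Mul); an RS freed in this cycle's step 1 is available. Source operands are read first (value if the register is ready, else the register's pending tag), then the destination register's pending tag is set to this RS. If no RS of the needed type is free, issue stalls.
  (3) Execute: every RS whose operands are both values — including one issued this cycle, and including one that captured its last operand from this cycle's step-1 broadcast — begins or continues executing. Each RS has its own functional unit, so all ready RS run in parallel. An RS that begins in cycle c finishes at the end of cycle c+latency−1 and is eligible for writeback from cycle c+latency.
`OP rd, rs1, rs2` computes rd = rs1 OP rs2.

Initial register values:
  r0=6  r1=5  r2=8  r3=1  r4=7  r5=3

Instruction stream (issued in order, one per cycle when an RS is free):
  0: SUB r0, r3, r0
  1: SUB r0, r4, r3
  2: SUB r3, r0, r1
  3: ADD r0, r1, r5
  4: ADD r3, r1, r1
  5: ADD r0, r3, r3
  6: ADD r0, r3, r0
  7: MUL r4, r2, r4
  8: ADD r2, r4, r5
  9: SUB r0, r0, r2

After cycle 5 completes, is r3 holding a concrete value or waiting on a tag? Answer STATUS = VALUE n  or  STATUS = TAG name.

STATUS = TAG Add1

c1: issue SUB r0<-Add1 | r0:Add1,r1:5,r2:8,r3:1,r4:7,r5:3
c2: issue SUB r0<-Add2 | r0:Add2,r1:5,r2:8,r3:1,r4:7,r5:3
c3: CDB Add1=-5; issue SUB r3<-Add1 | r0:Add2,r1:5,r2:8,r3:Add1,r4:7,r5:3
c4: CDB Add2=6; issue ADD r0<-Add2 | r0:Add2,r1:5,r2:8,r3:Add1,r4:7,r5:3
c5: stall | r0:Add2,r1:5,r2:8,r3:Add1,r4:7,r5:3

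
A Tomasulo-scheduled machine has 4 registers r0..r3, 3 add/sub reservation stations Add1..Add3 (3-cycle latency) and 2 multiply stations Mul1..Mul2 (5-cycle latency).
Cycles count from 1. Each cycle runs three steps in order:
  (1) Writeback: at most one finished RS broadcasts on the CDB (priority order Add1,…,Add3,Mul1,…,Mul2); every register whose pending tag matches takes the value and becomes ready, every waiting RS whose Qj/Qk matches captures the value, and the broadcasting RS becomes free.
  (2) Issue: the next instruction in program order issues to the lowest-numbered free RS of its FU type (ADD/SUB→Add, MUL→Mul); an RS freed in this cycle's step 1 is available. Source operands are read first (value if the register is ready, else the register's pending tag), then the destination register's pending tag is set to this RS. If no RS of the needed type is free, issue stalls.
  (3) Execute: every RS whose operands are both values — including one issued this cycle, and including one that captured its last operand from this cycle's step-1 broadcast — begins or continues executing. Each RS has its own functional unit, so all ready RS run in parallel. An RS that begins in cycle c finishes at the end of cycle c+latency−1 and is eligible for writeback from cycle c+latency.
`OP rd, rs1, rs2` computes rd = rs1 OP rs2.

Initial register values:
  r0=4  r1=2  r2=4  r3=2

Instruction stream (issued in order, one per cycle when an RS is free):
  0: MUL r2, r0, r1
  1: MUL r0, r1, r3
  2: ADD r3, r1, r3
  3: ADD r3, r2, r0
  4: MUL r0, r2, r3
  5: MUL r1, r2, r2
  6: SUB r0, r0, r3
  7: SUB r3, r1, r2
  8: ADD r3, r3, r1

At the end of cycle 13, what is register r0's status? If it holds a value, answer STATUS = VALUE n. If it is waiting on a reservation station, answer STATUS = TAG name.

STATUS = TAG Add1

  c1: issue MUL r2<-Mul1  regs: r0:4,r1:2,r2:Mul1,r3:2
  c2: issue MUL r0<-Mul2  regs: r0:Mul2,r1:2,r2:Mul1,r3:2
  c3: issue ADD r3<-Add1  regs: r0:Mul2,r1:2,r2:Mul1,r3:Add1
  c4: issue ADD r3<-Add2  regs: r0:Mul2,r1:2,r2:Mul1,r3:Add2
  c5: stall  regs: r0:Mul2,r1:2,r2:Mul1,r3:Add2
  c6: CDB Add1=4; stall  regs: r0:Mul2,r1:2,r2:Mul1,r3:Add2
  c7: CDB Mul1=8; issue MUL r0<-Mul1  regs: r0:Mul1,r1:2,r2:8,r3:Add2
  c8: CDB Mul2=4; issue MUL r1<-Mul2  regs: r0:Mul1,r1:Mul2,r2:8,r3:Add2
  c9: issue SUB r0<-Add1  regs: r0:Add1,r1:Mul2,r2:8,r3:Add2
  c10: issue SUB r3<-Add3  regs: r0:Add1,r1:Mul2,r2:8,r3:Add3
  c11: CDB Add2=12; issue ADD r3<-Add2  regs: r0:Add1,r1:Mul2,r2:8,r3:Add2
  c12: -  regs: r0:Add1,r1:Mul2,r2:8,r3:Add2
  c13: CDB Mul2=64  regs: r0:Add1,r1:64,r2:8,r3:Add2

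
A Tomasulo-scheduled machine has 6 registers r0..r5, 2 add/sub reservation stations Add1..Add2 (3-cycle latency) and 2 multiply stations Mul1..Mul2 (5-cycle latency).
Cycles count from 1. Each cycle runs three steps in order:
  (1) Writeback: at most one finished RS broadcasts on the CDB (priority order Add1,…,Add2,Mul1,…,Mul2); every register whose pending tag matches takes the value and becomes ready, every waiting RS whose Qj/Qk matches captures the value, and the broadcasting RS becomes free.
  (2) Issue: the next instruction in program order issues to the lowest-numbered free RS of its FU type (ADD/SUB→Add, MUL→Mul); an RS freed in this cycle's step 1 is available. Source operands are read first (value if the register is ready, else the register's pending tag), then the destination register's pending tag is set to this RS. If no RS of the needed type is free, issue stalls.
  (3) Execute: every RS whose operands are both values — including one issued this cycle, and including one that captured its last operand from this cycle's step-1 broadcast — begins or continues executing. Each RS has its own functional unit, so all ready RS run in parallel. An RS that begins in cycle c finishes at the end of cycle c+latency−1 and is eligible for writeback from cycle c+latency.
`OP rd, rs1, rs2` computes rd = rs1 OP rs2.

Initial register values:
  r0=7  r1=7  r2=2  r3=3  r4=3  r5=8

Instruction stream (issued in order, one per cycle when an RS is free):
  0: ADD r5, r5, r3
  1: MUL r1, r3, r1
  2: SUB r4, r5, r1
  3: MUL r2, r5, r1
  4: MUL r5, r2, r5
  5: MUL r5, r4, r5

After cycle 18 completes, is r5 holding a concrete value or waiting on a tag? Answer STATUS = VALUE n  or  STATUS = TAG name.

c1: issue ADD r5<-Add1 | r0:7,r1:7,r2:2,r3:3,r4:3,r5:Add1
c2: issue MUL r1<-Mul1 | r0:7,r1:Mul1,r2:2,r3:3,r4:3,r5:Add1
c3: issue SUB r4<-Add2 | r0:7,r1:Mul1,r2:2,r3:3,r4:Add2,r5:Add1
c4: CDB Add1=11; issue MUL r2<-Mul2 | r0:7,r1:Mul1,r2:Mul2,r3:3,r4:Add2,r5:11
c5: stall | r0:7,r1:Mul1,r2:Mul2,r3:3,r4:Add2,r5:11
c6: stall | r0:7,r1:Mul1,r2:Mul2,r3:3,r4:Add2,r5:11
c7: CDB Mul1=21; issue MUL r5<-Mul1 | r0:7,r1:21,r2:Mul2,r3:3,r4:Add2,r5:Mul1
c8: stall | r0:7,r1:21,r2:Mul2,r3:3,r4:Add2,r5:Mul1
c9: stall | r0:7,r1:21,r2:Mul2,r3:3,r4:Add2,r5:Mul1
c10: CDB Add2=-10; stall | r0:7,r1:21,r2:Mul2,r3:3,r4:-10,r5:Mul1
c11: stall | r0:7,r1:21,r2:Mul2,r3:3,r4:-10,r5:Mul1
c12: CDB Mul2=231; issue MUL r5<-Mul2 | r0:7,r1:21,r2:231,r3:3,r4:-10,r5:Mul2
c13: - | r0:7,r1:21,r2:231,r3:3,r4:-10,r5:Mul2
c14: - | r0:7,r1:21,r2:231,r3:3,r4:-10,r5:Mul2
c15: - | r0:7,r1:21,r2:231,r3:3,r4:-10,r5:Mul2
c16: - | r0:7,r1:21,r2:231,r3:3,r4:-10,r5:Mul2
c17: CDB Mul1=2541 | r0:7,r1:21,r2:231,r3:3,r4:-10,r5:Mul2
c18: - | r0:7,r1:21,r2:231,r3:3,r4:-10,r5:Mul2

STATUS = TAG Mul2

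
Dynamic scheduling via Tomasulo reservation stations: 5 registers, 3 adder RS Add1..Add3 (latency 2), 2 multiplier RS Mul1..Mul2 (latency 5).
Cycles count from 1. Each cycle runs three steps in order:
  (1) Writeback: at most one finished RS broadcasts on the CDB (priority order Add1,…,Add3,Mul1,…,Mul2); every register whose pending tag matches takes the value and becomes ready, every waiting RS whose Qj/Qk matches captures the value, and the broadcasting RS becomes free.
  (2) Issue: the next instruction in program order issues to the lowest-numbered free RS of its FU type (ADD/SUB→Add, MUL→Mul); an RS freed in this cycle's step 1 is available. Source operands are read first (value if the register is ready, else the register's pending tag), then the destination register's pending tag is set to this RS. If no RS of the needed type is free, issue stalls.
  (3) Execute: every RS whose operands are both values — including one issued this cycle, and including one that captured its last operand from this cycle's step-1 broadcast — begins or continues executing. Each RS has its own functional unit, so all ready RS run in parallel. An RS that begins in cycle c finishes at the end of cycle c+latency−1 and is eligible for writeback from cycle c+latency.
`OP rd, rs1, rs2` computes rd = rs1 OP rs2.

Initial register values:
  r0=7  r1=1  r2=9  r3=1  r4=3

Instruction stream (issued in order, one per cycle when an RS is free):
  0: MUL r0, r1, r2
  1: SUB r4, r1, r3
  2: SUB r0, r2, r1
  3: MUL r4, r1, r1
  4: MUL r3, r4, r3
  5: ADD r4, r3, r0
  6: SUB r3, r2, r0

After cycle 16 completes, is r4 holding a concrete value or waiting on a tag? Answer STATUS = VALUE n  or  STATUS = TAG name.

  c1: issue MUL r0<-Mul1  regs: r0:Mul1,r1:1,r2:9,r3:1,r4:3
  c2: issue SUB r4<-Add1  regs: r0:Mul1,r1:1,r2:9,r3:1,r4:Add1
  c3: issue SUB r0<-Add2  regs: r0:Add2,r1:1,r2:9,r3:1,r4:Add1
  c4: CDB Add1=0; issue MUL r4<-Mul2  regs: r0:Add2,r1:1,r2:9,r3:1,r4:Mul2
  c5: CDB Add2=8; stall  regs: r0:8,r1:1,r2:9,r3:1,r4:Mul2
  c6: CDB Mul1=9; issue MUL r3<-Mul1  regs: r0:8,r1:1,r2:9,r3:Mul1,r4:Mul2
  c7: issue ADD r4<-Add1  regs: r0:8,r1:1,r2:9,r3:Mul1,r4:Add1
  c8: issue SUB r3<-Add2  regs: r0:8,r1:1,r2:9,r3:Add2,r4:Add1
  c9: CDB Mul2=1  regs: r0:8,r1:1,r2:9,r3:Add2,r4:Add1
  c10: CDB Add2=1  regs: r0:8,r1:1,r2:9,r3:1,r4:Add1
  c11: -  regs: r0:8,r1:1,r2:9,r3:1,r4:Add1
  c12: -  regs: r0:8,r1:1,r2:9,r3:1,r4:Add1
  c13: -  regs: r0:8,r1:1,r2:9,r3:1,r4:Add1
  c14: CDB Mul1=1  regs: r0:8,r1:1,r2:9,r3:1,r4:Add1
  c15: -  regs: r0:8,r1:1,r2:9,r3:1,r4:Add1
  c16: CDB Add1=9  regs: r0:8,r1:1,r2:9,r3:1,r4:9

STATUS = VALUE 9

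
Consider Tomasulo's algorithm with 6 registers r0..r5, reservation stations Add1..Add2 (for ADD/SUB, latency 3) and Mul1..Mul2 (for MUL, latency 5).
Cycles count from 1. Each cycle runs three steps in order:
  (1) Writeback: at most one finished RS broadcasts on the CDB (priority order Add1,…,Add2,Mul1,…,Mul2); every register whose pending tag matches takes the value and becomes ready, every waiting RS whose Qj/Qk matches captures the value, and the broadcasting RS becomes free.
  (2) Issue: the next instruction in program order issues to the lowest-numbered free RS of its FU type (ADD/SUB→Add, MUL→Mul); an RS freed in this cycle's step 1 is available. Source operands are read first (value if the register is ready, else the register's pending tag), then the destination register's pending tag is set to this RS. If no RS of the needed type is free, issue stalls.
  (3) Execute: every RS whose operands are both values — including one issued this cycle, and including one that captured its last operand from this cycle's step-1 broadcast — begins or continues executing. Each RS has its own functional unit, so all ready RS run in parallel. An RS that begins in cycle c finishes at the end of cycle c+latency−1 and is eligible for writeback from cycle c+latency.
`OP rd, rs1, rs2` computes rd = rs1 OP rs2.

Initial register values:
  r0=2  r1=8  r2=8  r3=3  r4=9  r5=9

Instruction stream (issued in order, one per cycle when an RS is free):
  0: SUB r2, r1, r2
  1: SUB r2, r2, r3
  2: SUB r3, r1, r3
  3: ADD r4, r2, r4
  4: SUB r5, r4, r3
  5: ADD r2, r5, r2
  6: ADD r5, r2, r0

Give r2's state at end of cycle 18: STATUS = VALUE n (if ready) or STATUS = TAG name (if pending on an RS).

  c1: issue SUB r2<-Add1  regs: r0:2,r1:8,r2:Add1,r3:3,r4:9,r5:9
  c2: issue SUB r2<-Add2  regs: r0:2,r1:8,r2:Add2,r3:3,r4:9,r5:9
  c3: stall  regs: r0:2,r1:8,r2:Add2,r3:3,r4:9,r5:9
  c4: CDB Add1=0; issue SUB r3<-Add1  regs: r0:2,r1:8,r2:Add2,r3:Add1,r4:9,r5:9
  c5: stall  regs: r0:2,r1:8,r2:Add2,r3:Add1,r4:9,r5:9
  c6: stall  regs: r0:2,r1:8,r2:Add2,r3:Add1,r4:9,r5:9
  c7: CDB Add1=5; issue ADD r4<-Add1  regs: r0:2,r1:8,r2:Add2,r3:5,r4:Add1,r5:9
  c8: CDB Add2=-3; issue SUB r5<-Add2  regs: r0:2,r1:8,r2:-3,r3:5,r4:Add1,r5:Add2
  c9: stall  regs: r0:2,r1:8,r2:-3,r3:5,r4:Add1,r5:Add2
  c10: stall  regs: r0:2,r1:8,r2:-3,r3:5,r4:Add1,r5:Add2
  c11: CDB Add1=6; issue ADD r2<-Add1  regs: r0:2,r1:8,r2:Add1,r3:5,r4:6,r5:Add2
  c12: stall  regs: r0:2,r1:8,r2:Add1,r3:5,r4:6,r5:Add2
  c13: stall  regs: r0:2,r1:8,r2:Add1,r3:5,r4:6,r5:Add2
  c14: CDB Add2=1; issue ADD r5<-Add2  regs: r0:2,r1:8,r2:Add1,r3:5,r4:6,r5:Add2
  c15: -  regs: r0:2,r1:8,r2:Add1,r3:5,r4:6,r5:Add2
  c16: -  regs: r0:2,r1:8,r2:Add1,r3:5,r4:6,r5:Add2
  c17: CDB Add1=-2  regs: r0:2,r1:8,r2:-2,r3:5,r4:6,r5:Add2
  c18: -  regs: r0:2,r1:8,r2:-2,r3:5,r4:6,r5:Add2

STATUS = VALUE -2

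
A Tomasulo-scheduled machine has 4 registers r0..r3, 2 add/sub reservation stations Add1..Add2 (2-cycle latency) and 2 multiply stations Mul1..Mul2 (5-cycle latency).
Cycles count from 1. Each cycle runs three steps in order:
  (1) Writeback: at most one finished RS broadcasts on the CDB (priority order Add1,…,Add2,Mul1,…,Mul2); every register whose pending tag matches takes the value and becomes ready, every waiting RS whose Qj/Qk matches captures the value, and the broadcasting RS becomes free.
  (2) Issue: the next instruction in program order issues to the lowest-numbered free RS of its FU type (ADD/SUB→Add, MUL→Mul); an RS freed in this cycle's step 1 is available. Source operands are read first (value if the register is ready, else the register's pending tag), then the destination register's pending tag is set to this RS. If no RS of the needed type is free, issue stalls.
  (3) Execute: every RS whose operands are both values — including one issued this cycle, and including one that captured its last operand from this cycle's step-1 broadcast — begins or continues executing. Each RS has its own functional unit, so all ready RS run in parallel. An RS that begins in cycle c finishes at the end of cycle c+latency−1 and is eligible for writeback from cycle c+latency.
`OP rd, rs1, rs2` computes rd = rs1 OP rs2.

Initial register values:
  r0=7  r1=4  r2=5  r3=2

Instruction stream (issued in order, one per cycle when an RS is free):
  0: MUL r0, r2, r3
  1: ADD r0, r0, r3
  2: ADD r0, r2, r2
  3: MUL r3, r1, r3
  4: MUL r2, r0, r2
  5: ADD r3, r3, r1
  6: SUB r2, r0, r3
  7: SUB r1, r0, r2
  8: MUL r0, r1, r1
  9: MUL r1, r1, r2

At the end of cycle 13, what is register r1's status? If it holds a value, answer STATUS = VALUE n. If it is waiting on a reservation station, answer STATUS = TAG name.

  c1: issue MUL r0<-Mul1  regs: r0:Mul1,r1:4,r2:5,r3:2
  c2: issue ADD r0<-Add1  regs: r0:Add1,r1:4,r2:5,r3:2
  c3: issue ADD r0<-Add2  regs: r0:Add2,r1:4,r2:5,r3:2
  c4: issue MUL r3<-Mul2  regs: r0:Add2,r1:4,r2:5,r3:Mul2
  c5: CDB Add2=10; stall  regs: r0:10,r1:4,r2:5,r3:Mul2
  c6: CDB Mul1=10; issue MUL r2<-Mul1  regs: r0:10,r1:4,r2:Mul1,r3:Mul2
  c7: issue ADD r3<-Add2  regs: r0:10,r1:4,r2:Mul1,r3:Add2
  c8: CDB Add1=12; issue SUB r2<-Add1  regs: r0:10,r1:4,r2:Add1,r3:Add2
  c9: CDB Mul2=8; stall  regs: r0:10,r1:4,r2:Add1,r3:Add2
  c10: stall  regs: r0:10,r1:4,r2:Add1,r3:Add2
  c11: CDB Add2=12; issue SUB r1<-Add2  regs: r0:10,r1:Add2,r2:Add1,r3:12
  c12: CDB Mul1=50; issue MUL r0<-Mul1  regs: r0:Mul1,r1:Add2,r2:Add1,r3:12
  c13: CDB Add1=-2; issue MUL r1<-Mul2  regs: r0:Mul1,r1:Mul2,r2:-2,r3:12

STATUS = TAG Mul2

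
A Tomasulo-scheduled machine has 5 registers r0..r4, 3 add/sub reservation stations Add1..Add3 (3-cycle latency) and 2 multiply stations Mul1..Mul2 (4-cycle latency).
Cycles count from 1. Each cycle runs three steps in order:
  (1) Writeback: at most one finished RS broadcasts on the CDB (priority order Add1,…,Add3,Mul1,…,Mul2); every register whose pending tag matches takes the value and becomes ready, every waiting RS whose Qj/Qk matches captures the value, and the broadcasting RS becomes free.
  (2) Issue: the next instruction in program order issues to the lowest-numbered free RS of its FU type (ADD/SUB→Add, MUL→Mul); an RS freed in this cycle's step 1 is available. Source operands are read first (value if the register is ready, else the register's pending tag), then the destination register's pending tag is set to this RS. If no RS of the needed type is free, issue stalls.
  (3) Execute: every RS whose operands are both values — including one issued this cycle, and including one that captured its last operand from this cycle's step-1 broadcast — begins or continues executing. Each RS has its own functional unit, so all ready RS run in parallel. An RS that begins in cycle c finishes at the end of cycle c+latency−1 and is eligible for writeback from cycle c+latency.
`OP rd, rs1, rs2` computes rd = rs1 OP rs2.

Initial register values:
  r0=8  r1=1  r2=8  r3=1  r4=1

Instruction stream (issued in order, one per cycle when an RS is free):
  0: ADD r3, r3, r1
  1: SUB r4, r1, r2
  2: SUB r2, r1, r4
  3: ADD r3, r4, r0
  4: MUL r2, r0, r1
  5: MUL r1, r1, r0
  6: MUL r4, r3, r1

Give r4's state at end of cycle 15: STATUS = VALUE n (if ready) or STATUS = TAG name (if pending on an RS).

STATUS = VALUE 8

  c1: issue ADD r3<-Add1  regs: r0:8,r1:1,r2:8,r3:Add1,r4:1
  c2: issue SUB r4<-Add2  regs: r0:8,r1:1,r2:8,r3:Add1,r4:Add2
  c3: issue SUB r2<-Add3  regs: r0:8,r1:1,r2:Add3,r3:Add1,r4:Add2
  c4: CDB Add1=2; issue ADD r3<-Add1  regs: r0:8,r1:1,r2:Add3,r3:Add1,r4:Add2
  c5: CDB Add2=-7; issue MUL r2<-Mul1  regs: r0:8,r1:1,r2:Mul1,r3:Add1,r4:-7
  c6: issue MUL r1<-Mul2  regs: r0:8,r1:Mul2,r2:Mul1,r3:Add1,r4:-7
  c7: stall  regs: r0:8,r1:Mul2,r2:Mul1,r3:Add1,r4:-7
  c8: CDB Add1=1; stall  regs: r0:8,r1:Mul2,r2:Mul1,r3:1,r4:-7
  c9: CDB Add3=8; stall  regs: r0:8,r1:Mul2,r2:Mul1,r3:1,r4:-7
  c10: CDB Mul1=8; issue MUL r4<-Mul1  regs: r0:8,r1:Mul2,r2:8,r3:1,r4:Mul1
  c11: CDB Mul2=8  regs: r0:8,r1:8,r2:8,r3:1,r4:Mul1
  c12: -  regs: r0:8,r1:8,r2:8,r3:1,r4:Mul1
  c13: -  regs: r0:8,r1:8,r2:8,r3:1,r4:Mul1
  c14: -  regs: r0:8,r1:8,r2:8,r3:1,r4:Mul1
  c15: CDB Mul1=8  regs: r0:8,r1:8,r2:8,r3:1,r4:8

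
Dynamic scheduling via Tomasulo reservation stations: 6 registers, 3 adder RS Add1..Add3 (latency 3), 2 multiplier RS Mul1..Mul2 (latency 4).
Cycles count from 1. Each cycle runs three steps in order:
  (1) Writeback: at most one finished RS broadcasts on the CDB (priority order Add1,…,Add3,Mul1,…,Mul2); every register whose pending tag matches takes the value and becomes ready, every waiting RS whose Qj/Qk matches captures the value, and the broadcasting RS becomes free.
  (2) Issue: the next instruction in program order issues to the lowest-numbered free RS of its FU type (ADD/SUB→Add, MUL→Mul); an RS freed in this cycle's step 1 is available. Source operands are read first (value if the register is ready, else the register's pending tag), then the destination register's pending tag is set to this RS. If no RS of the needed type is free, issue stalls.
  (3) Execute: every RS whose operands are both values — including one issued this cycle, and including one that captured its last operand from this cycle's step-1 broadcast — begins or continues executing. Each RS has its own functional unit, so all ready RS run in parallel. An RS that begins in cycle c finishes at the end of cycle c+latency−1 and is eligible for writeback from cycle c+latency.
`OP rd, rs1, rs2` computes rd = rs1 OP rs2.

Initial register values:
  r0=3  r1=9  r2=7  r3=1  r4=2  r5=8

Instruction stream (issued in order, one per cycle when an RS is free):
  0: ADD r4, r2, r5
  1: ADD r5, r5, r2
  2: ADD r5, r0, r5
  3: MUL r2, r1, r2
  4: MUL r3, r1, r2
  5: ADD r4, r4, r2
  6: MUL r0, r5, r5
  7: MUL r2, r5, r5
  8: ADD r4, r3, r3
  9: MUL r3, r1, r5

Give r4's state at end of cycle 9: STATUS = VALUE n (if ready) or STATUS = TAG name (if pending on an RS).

  c1: issue ADD r4<-Add1  regs: r0:3,r1:9,r2:7,r3:1,r4:Add1,r5:8
  c2: issue ADD r5<-Add2  regs: r0:3,r1:9,r2:7,r3:1,r4:Add1,r5:Add2
  c3: issue ADD r5<-Add3  regs: r0:3,r1:9,r2:7,r3:1,r4:Add1,r5:Add3
  c4: CDB Add1=15; issue MUL r2<-Mul1  regs: r0:3,r1:9,r2:Mul1,r3:1,r4:15,r5:Add3
  c5: CDB Add2=15; issue MUL r3<-Mul2  regs: r0:3,r1:9,r2:Mul1,r3:Mul2,r4:15,r5:Add3
  c6: issue ADD r4<-Add1  regs: r0:3,r1:9,r2:Mul1,r3:Mul2,r4:Add1,r5:Add3
  c7: stall  regs: r0:3,r1:9,r2:Mul1,r3:Mul2,r4:Add1,r5:Add3
  c8: CDB Add3=18; stall  regs: r0:3,r1:9,r2:Mul1,r3:Mul2,r4:Add1,r5:18
  c9: CDB Mul1=63; issue MUL r0<-Mul1  regs: r0:Mul1,r1:9,r2:63,r3:Mul2,r4:Add1,r5:18

STATUS = TAG Add1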